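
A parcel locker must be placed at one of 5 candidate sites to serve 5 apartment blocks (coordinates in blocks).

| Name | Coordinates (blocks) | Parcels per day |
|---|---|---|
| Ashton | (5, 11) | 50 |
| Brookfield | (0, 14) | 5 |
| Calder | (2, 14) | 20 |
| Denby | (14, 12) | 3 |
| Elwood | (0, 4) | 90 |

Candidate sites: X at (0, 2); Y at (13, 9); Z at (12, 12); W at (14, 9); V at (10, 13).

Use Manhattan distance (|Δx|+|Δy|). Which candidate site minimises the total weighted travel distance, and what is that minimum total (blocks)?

Total weighted distance at each candidate:
  X (0, 2): total = 1292
  Y (13, 9): total = 2542
  Z (12, 12): total = 2516
  W (14, 9): total = 2704
  V (10, 13): total = 2310
Minimum is at X with total 1292 blocks.

X, total 1292 blocks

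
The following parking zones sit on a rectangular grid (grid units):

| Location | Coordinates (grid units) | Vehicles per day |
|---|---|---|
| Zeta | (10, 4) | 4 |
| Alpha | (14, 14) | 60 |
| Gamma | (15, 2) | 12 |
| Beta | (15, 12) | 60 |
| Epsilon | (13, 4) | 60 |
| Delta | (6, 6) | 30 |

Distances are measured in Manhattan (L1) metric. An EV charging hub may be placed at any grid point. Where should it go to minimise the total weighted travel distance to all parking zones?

Manhattan distance separates: Σwᵢ(|x−xᵢ|+|y−yᵢ|) = Σwᵢ|x−xᵢ| + Σwᵢ|y−yᵢ|, so x and y are optimised independently as 1-D weighted medians.
Total weight W = 226; half = 113.
x-coordinate, sorted with cumulative weight:
  x=6 (Delta, w=30) cum 30
  x=10 (Zeta, w=4) cum 34
  x=13 (Epsilon, w=60) cum 94
  x=14 (Alpha, w=60) cum 154  ← median
  x=15 (Gamma, w=12) cum 166
  x=15 (Beta, w=60) cum 226
⇒ x* = 14
y-coordinate, sorted with cumulative weight:
  y=2 (Gamma, w=12) cum 12
  y=4 (Zeta, w=4) cum 16
  y=4 (Epsilon, w=60) cum 76
  y=6 (Delta, w=30) cum 106
  y=12 (Beta, w=60) cum 166  ← median
  y=14 (Alpha, w=60) cum 226
⇒ y* = 12

(14, 12)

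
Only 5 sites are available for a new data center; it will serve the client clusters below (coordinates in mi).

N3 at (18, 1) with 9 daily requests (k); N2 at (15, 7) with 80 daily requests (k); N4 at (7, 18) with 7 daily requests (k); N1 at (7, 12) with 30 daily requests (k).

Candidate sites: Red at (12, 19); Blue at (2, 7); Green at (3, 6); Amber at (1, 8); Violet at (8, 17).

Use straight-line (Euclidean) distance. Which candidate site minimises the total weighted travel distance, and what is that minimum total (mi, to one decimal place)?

Violet, total 1309.2 mi

Total weighted distance at each candidate:
  Red (12, 19): total = 1454.1
  Blue (2, 7): total = 1490.5
  Green (3, 6): total = 1410.5
  Amber (1, 8): total = 1586.3
  Violet (8, 17): total = 1309.2
Minimum is at Violet with total 1309.2 mi.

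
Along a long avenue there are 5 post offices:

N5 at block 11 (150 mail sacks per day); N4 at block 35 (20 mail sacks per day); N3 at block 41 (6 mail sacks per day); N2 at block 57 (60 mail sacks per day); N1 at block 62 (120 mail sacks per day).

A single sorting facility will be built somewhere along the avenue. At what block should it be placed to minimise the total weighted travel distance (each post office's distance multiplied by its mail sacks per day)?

For a sum of weighted absolute distances on a line, the optimum is the weighted median (not the mean). Total weight W = 356; half-weight = 178.
Sort by position and accumulate weight:
  block 11 (N5, w=150) → cum 150
  block 35 (N4, w=20) → cum 170
  block 41 (N3, w=6) → cum 176
  block 57 (N2, w=60) → cum 236  ≥ 178 → median here
  block 62 (N1, w=120) → cum 356
Optimal location: block 57.

x = 57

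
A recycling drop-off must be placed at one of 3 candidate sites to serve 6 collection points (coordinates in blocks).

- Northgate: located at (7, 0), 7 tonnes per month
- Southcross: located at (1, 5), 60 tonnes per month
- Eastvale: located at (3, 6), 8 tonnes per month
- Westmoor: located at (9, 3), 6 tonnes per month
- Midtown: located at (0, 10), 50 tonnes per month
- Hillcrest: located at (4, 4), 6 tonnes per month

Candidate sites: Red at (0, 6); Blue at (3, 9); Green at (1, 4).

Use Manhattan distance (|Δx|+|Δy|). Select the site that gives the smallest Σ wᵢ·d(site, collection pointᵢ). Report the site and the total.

Total weighted distance at each candidate:
  Red (0, 6): total = 543
  Blue (3, 9): total = 783
  Green (1, 4): total = 584
Minimum is at Red with total 543 blocks.

Red, total 543 blocks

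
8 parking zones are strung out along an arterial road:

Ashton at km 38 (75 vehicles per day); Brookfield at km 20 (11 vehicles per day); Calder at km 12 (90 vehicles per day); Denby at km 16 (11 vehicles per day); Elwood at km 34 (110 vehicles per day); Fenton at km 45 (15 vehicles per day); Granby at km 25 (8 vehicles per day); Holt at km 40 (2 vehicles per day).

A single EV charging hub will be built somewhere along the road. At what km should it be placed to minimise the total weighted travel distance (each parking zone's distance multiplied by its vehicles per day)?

For a sum of weighted absolute distances on a line, the optimum is the weighted median (not the mean). Total weight W = 322; half-weight = 161.
Sort by position and accumulate weight:
  km 12 (Calder, w=90) → cum 90
  km 16 (Denby, w=11) → cum 101
  km 20 (Brookfield, w=11) → cum 112
  km 25 (Granby, w=8) → cum 120
  km 34 (Elwood, w=110) → cum 230  ≥ 161 → median here
  km 38 (Ashton, w=75) → cum 305
  km 40 (Holt, w=2) → cum 307
  km 45 (Fenton, w=15) → cum 322
Optimal location: km 34.

x = 34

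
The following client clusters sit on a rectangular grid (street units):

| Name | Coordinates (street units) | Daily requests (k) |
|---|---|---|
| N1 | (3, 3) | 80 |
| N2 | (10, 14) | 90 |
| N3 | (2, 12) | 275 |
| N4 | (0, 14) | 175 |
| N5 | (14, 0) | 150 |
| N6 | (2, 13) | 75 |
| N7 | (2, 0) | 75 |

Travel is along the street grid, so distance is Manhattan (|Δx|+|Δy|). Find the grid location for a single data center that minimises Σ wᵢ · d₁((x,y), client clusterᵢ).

(2, 12)

Manhattan distance separates: Σwᵢ(|x−xᵢ|+|y−yᵢ|) = Σwᵢ|x−xᵢ| + Σwᵢ|y−yᵢ|, so x and y are optimised independently as 1-D weighted medians.
Total weight W = 920; half = 460.
x-coordinate, sorted with cumulative weight:
  x=0 (N4, w=175) cum 175
  x=2 (N3, w=275) cum 450
  x=2 (N6, w=75) cum 525  ← median
  x=2 (N7, w=75) cum 600
  x=3 (N1, w=80) cum 680
  x=10 (N2, w=90) cum 770
  x=14 (N5, w=150) cum 920
⇒ x* = 2
y-coordinate, sorted with cumulative weight:
  y=0 (N5, w=150) cum 150
  y=0 (N7, w=75) cum 225
  y=3 (N1, w=80) cum 305
  y=12 (N3, w=275) cum 580  ← median
  y=13 (N6, w=75) cum 655
  y=14 (N2, w=90) cum 745
  y=14 (N4, w=175) cum 920
⇒ y* = 12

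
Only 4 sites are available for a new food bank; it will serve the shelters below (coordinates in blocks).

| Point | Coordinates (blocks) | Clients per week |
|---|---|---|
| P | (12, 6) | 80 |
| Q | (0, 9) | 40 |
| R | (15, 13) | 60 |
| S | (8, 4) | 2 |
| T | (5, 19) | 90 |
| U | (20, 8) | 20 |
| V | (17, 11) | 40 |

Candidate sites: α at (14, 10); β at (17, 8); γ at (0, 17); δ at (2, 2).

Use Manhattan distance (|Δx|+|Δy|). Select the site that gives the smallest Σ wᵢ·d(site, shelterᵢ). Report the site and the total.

α, total 3284 blocks

Total weighted distance at each candidate:
  α (14, 10): total = 3284
  β (17, 8): total = 3976
  γ (0, 17): total = 5472
  δ (2, 2): total = 6176
Minimum is at α with total 3284 blocks.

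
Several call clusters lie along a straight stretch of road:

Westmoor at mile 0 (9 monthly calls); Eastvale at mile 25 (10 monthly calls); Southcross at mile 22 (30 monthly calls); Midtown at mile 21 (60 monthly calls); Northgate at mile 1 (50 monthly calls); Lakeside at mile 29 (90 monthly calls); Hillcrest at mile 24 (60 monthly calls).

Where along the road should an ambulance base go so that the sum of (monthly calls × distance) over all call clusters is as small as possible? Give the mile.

x = 24

For a sum of weighted absolute distances on a line, the optimum is the weighted median (not the mean). Total weight W = 309; half-weight = 154.5.
Sort by position and accumulate weight:
  mile 0 (Westmoor, w=9) → cum 9
  mile 1 (Northgate, w=50) → cum 59
  mile 21 (Midtown, w=60) → cum 119
  mile 22 (Southcross, w=30) → cum 149
  mile 24 (Hillcrest, w=60) → cum 209  ≥ 154.5 → median here
  mile 25 (Eastvale, w=10) → cum 219
  mile 29 (Lakeside, w=90) → cum 309
Optimal location: mile 24.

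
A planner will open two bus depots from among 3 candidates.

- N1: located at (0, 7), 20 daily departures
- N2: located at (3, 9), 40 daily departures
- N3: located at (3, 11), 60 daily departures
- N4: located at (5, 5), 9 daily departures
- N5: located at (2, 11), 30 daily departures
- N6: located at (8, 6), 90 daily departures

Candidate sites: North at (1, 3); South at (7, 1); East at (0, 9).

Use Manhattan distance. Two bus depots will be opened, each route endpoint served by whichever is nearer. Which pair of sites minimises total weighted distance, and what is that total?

Evaluate every pair (each demand assigned to the nearer of the two):
  {South, East}: total = 1174
  {North, East}: total = 1534
  {North, South}: total = 1884
Best pair: {South, East} with total 1174.

{South, East}, total 1174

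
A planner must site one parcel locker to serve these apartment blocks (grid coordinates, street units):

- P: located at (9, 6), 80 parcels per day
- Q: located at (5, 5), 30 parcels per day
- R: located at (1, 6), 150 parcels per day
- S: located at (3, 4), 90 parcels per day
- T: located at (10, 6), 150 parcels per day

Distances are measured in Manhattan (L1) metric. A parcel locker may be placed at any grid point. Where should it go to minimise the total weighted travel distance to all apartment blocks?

(5, 6)

Manhattan distance separates: Σwᵢ(|x−xᵢ|+|y−yᵢ|) = Σwᵢ|x−xᵢ| + Σwᵢ|y−yᵢ|, so x and y are optimised independently as 1-D weighted medians.
Total weight W = 500; half = 250.
x-coordinate, sorted with cumulative weight:
  x=1 (R, w=150) cum 150
  x=3 (S, w=90) cum 240
  x=5 (Q, w=30) cum 270  ← median
  x=9 (P, w=80) cum 350
  x=10 (T, w=150) cum 500
⇒ x* = 5
y-coordinate, sorted with cumulative weight:
  y=4 (S, w=90) cum 90
  y=5 (Q, w=30) cum 120
  y=6 (P, w=80) cum 200
  y=6 (R, w=150) cum 350  ← median
  y=6 (T, w=150) cum 500
⇒ y* = 6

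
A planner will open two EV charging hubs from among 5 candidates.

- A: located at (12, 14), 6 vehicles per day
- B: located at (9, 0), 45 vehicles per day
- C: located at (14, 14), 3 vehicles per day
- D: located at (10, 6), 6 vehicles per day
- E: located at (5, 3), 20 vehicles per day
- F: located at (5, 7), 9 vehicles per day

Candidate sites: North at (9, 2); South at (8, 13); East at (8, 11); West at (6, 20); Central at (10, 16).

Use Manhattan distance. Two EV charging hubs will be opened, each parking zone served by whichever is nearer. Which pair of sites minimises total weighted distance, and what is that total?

{North, Central}, total 343

Evaluate every pair (each demand assigned to the nearer of the two):
  {North, Central}: total = 343
  {North, South}: total = 352
  {North, East}: total = 352
  {North, West}: total = 415
  {East, Central}: total = 907
  {South, East}: total = 916
  {East, West}: total = 934
  {South, Central}: total = 1067
  {South, West}: total = 1076
  {West, Central}: total = 1353
Best pair: {North, Central} with total 343.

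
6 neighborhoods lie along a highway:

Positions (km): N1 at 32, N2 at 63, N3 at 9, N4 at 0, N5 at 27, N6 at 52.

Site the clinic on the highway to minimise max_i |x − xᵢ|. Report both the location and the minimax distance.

The 1-center on a line is the midpoint of the two extreme points: leftmost at 0, rightmost at 63.
Optimal location = (0 + 63)/2 = 31.5; maximum distance = (63 − 0)/2 = 31.5.

location 31.5, max distance 31.5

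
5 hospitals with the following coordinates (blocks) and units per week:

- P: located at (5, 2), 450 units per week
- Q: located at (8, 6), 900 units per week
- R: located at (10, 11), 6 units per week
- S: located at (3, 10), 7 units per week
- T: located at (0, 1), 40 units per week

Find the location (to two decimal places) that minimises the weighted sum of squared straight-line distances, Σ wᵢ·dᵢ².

The minimiser of Σwᵢ‖p−pᵢ‖² is the weighted centroid p* = (Σwᵢpᵢ)/(Σwᵢ).
Σwᵢ = 1403.
Σwᵢxᵢ = 450·5 + 900·8 + 6·10 + 7·3 + 40·0 = 9531.
Σwᵢyᵢ = 450·2 + 900·6 + 6·11 + 7·10 + 40·1 = 6476.
x* = 9531/1403 = 6.79, y* = 6476/1403 = 4.62.

(6.79, 4.62)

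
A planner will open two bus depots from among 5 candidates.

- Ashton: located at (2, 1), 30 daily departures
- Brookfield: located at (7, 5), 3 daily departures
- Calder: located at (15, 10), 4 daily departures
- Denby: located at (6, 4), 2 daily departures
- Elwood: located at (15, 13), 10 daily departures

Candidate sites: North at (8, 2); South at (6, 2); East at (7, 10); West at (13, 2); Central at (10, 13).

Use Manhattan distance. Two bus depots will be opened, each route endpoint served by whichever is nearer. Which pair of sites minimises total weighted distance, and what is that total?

Evaluate every pair (each demand assigned to the nearer of the two):
  {South, Central}: total = 248
  {South, East}: total = 308
  {North, Central}: total = 312
  {South, West}: total = 336
  {North, East}: total = 372
  {North, West}: total = 400
  {North, South}: total = 406
  {West, Central}: total = 487
  {East, West}: total = 531
  {East, Central}: total = 531
Best pair: {South, Central} with total 248.

{South, Central}, total 248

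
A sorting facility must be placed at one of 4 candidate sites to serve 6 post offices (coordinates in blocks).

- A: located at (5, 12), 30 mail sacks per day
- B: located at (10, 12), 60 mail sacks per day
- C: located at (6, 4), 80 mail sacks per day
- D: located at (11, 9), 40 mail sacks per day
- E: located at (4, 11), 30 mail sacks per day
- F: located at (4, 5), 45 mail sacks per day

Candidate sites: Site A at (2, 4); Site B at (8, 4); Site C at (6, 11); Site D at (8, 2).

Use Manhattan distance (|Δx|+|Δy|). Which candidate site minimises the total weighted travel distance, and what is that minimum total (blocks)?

Site C, total 1620 blocks

Total weighted distance at each candidate:
  Site A (2, 4): total = 2575
  Site B (8, 4): total = 1965
  Site C (6, 11): total = 1620
  Site D (8, 2): total = 2535
Minimum is at Site C with total 1620 blocks.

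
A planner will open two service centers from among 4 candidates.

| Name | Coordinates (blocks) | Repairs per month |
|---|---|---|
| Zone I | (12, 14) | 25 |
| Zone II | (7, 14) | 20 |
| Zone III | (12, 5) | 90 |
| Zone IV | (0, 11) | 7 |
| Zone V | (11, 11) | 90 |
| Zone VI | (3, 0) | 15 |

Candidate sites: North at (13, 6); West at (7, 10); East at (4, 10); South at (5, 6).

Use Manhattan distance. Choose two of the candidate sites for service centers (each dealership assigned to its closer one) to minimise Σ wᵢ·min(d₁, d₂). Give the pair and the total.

Evaluate every pair (each demand assigned to the nearer of the two):
  {North, West}: total = 1201
  {North, East}: total = 1375
  {North, South}: total = 1425
  {West, South}: total = 1651
  {West, East}: total = 1855
  {East, South}: total = 2035
Best pair: {North, West} with total 1201.

{North, West}, total 1201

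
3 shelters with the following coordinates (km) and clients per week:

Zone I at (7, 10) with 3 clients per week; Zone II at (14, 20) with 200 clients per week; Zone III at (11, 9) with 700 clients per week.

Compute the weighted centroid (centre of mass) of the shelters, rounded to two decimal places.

(11.65, 11.44)

The minimiser of Σwᵢ‖p−pᵢ‖² is the weighted centroid p* = (Σwᵢpᵢ)/(Σwᵢ).
Σwᵢ = 903.
Σwᵢxᵢ = 3·7 + 200·14 + 700·11 = 10521.
Σwᵢyᵢ = 3·10 + 200·20 + 700·9 = 10330.
x* = 10521/903 = 11.65, y* = 10330/903 = 11.44.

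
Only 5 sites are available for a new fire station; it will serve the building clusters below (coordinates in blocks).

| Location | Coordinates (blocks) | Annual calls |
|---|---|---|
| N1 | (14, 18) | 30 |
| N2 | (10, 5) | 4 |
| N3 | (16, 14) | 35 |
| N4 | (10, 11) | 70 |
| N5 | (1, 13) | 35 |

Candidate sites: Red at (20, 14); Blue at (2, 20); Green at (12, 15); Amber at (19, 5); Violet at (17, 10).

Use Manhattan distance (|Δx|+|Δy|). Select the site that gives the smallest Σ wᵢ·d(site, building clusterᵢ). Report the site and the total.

Green, total 1248 blocks

Total weighted distance at each candidate:
  Red (20, 14): total = 2126
  Blue (2, 20): total = 2682
  Green (12, 15): total = 1248
  Amber (19, 5): total = 2956
  Violet (17, 10): total = 1778
Minimum is at Green with total 1248 blocks.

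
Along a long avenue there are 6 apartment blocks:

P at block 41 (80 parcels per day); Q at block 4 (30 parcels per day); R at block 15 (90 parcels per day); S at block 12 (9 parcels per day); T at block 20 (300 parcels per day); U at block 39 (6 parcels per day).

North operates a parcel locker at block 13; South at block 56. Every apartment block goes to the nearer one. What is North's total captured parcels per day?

The indifferent point is the midpoint (13+56)/2 = 34.5; apartment blocks left of it (closer to North at 13) go to North, those right go to South.
  Q at 4 (w=30) → North
  S at 12 (w=9) → North
  R at 15 (w=90) → North
  T at 20 (w=300) → North
  U at 39 (w=6) → South
  P at 41 (w=80) → South
North captures 429; South captures 86.

429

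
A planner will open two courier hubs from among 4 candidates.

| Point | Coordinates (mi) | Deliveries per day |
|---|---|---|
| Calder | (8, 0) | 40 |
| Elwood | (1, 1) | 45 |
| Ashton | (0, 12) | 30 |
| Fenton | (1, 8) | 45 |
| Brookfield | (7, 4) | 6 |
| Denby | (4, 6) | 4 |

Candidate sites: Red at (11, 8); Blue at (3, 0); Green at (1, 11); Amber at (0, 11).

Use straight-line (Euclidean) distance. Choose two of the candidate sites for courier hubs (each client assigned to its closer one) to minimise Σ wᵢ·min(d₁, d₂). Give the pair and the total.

Evaluate every pair (each demand assigned to the nearer of the two):
  {Blue, Amber}: total = 531.2
  {Blue, Green}: total = 535.3
  {Red, Amber}: total = 1025.9
  {Red, Green}: total = 1026.5
  {Red, Blue}: total = 1081.1
  {Green, Amber}: total = 1215.2
Best pair: {Blue, Amber} with total 531.2.

{Blue, Amber}, total 531.2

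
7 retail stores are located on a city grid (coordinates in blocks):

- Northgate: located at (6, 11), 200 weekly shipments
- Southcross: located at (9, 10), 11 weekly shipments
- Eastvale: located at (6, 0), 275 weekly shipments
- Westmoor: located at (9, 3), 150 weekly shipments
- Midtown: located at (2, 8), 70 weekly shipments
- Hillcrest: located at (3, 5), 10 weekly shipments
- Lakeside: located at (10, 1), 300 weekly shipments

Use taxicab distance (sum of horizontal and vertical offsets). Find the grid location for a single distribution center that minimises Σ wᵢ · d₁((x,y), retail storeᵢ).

Manhattan distance separates: Σwᵢ(|x−xᵢ|+|y−yᵢ|) = Σwᵢ|x−xᵢ| + Σwᵢ|y−yᵢ|, so x and y are optimised independently as 1-D weighted medians.
Total weight W = 1016; half = 508.
x-coordinate, sorted with cumulative weight:
  x=2 (Midtown, w=70) cum 70
  x=3 (Hillcrest, w=10) cum 80
  x=6 (Northgate, w=200) cum 280
  x=6 (Eastvale, w=275) cum 555  ← median
  x=9 (Southcross, w=11) cum 566
  x=9 (Westmoor, w=150) cum 716
  x=10 (Lakeside, w=300) cum 1016
⇒ x* = 6
y-coordinate, sorted with cumulative weight:
  y=0 (Eastvale, w=275) cum 275
  y=1 (Lakeside, w=300) cum 575  ← median
  y=3 (Westmoor, w=150) cum 725
  y=5 (Hillcrest, w=10) cum 735
  y=8 (Midtown, w=70) cum 805
  y=10 (Southcross, w=11) cum 816
  y=11 (Northgate, w=200) cum 1016
⇒ y* = 1

(6, 1)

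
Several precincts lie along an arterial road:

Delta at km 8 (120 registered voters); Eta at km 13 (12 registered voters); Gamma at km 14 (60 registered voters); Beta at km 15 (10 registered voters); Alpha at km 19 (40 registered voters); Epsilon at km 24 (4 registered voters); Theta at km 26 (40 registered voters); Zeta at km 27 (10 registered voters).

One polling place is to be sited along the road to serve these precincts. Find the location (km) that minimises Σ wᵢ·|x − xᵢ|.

x = 14

For a sum of weighted absolute distances on a line, the optimum is the weighted median (not the mean). Total weight W = 296; half-weight = 148.
Sort by position and accumulate weight:
  km 8 (Delta, w=120) → cum 120
  km 13 (Eta, w=12) → cum 132
  km 14 (Gamma, w=60) → cum 192  ≥ 148 → median here
  km 15 (Beta, w=10) → cum 202
  km 19 (Alpha, w=40) → cum 242
  km 24 (Epsilon, w=4) → cum 246
  km 26 (Theta, w=40) → cum 286
  km 27 (Zeta, w=10) → cum 296
Optimal location: km 14.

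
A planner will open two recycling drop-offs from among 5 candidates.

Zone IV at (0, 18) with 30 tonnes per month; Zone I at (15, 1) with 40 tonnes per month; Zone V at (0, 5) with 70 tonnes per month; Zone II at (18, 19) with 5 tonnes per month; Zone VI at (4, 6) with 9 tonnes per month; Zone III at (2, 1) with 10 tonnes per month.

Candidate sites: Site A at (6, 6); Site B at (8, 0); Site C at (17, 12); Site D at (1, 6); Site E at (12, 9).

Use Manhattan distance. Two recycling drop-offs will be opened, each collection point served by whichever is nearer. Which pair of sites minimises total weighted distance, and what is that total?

Evaluate every pair (each demand assigned to the nearer of the two):
  {Site B, Site D}: total = 1082
  {Site D, Site E}: total = 1137
  {Site C, Site D}: total = 1177
  {Site A, Site D}: total = 1293
  {Site A, Site B}: total = 1563
  {Site A, Site E}: total = 1658
  {Site A, Site C}: total = 1698
  {Site B, Site E}: total = 2100
  {Site B, Site C}: total = 2120
  {Site C, Site E}: total = 2509
Best pair: {Site B, Site D} with total 1082.

{Site B, Site D}, total 1082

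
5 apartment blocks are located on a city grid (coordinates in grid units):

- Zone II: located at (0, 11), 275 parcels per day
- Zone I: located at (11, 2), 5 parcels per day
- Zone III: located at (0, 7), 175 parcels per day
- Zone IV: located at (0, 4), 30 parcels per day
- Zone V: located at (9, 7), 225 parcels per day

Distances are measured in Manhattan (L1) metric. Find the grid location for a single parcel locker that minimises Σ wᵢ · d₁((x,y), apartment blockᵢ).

Manhattan distance separates: Σwᵢ(|x−xᵢ|+|y−yᵢ|) = Σwᵢ|x−xᵢ| + Σwᵢ|y−yᵢ|, so x and y are optimised independently as 1-D weighted medians.
Total weight W = 710; half = 355.
x-coordinate, sorted with cumulative weight:
  x=0 (Zone II, w=275) cum 275
  x=0 (Zone III, w=175) cum 450  ← median
  x=0 (Zone IV, w=30) cum 480
  x=9 (Zone V, w=225) cum 705
  x=11 (Zone I, w=5) cum 710
⇒ x* = 0
y-coordinate, sorted with cumulative weight:
  y=2 (Zone I, w=5) cum 5
  y=4 (Zone IV, w=30) cum 35
  y=7 (Zone III, w=175) cum 210
  y=7 (Zone V, w=225) cum 435  ← median
  y=11 (Zone II, w=275) cum 710
⇒ y* = 7

(0, 7)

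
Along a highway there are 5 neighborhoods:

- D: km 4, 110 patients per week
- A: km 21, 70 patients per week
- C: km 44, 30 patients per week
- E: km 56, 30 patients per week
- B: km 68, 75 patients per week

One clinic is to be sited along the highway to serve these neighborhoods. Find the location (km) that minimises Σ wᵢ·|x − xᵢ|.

For a sum of weighted absolute distances on a line, the optimum is the weighted median (not the mean). Total weight W = 315; half-weight = 157.5.
Sort by position and accumulate weight:
  km 4 (D, w=110) → cum 110
  km 21 (A, w=70) → cum 180  ≥ 157.5 → median here
  km 44 (C, w=30) → cum 210
  km 56 (E, w=30) → cum 240
  km 68 (B, w=75) → cum 315
Optimal location: km 21.

x = 21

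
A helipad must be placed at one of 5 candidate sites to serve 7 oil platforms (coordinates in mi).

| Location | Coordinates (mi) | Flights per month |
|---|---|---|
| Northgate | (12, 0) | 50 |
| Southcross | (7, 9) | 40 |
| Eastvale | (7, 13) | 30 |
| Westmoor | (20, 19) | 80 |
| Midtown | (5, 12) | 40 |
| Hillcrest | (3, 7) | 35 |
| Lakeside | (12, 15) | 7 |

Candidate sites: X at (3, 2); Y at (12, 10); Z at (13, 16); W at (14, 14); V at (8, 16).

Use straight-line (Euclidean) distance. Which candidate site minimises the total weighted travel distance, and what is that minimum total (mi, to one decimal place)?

Y, total 2500.5 mi

Total weighted distance at each candidate:
  X (3, 2): total = 3751.5
  Y (12, 10): total = 2500.5
  Z (13, 16): total = 2819.4
  W (14, 14): total = 2728.9
  V (8, 16): total = 2781.1
Minimum is at Y with total 2500.5 mi.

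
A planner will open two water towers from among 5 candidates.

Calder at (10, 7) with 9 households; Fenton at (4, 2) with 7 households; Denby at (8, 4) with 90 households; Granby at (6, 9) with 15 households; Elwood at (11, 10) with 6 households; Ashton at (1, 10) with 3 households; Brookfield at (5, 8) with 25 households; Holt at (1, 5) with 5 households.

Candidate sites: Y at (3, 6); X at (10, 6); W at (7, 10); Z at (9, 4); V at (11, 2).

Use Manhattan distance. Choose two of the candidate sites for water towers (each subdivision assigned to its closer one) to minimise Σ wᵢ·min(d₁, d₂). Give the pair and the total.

Evaluate every pair (each demand assigned to the nearer of the two):
  {W, Z}: total = 392
  {Y, Z}: total = 432
  {X, Z}: total = 542
  {Z, V}: total = 630
  {Y, X}: total = 657
  {X, W}: total = 661
  {W, V}: total = 780
  {Y, V}: total = 810
  {X, V}: total = 817
  {Y, W}: total = 906
Best pair: {W, Z} with total 392.

{W, Z}, total 392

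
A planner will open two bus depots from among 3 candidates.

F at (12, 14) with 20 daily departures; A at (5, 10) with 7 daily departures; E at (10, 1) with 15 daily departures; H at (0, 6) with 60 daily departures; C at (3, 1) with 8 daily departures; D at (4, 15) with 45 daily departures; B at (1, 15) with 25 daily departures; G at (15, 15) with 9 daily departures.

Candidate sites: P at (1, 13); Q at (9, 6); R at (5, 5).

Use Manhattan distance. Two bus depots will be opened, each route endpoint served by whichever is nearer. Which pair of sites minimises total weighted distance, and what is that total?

{P, R}, total 1237

Evaluate every pair (each demand assigned to the nearer of the two):
  {P, R}: total = 1237
  {P, Q}: total = 1337
  {Q, R}: total = 1733
Best pair: {P, R} with total 1237.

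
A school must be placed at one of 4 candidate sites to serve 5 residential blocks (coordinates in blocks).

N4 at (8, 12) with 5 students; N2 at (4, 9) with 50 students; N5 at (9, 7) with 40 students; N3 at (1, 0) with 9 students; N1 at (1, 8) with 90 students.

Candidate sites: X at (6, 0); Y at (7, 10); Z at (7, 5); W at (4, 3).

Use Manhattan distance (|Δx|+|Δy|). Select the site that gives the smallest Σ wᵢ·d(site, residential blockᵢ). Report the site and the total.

Total weighted distance at each candidate:
  X (6, 0): total = 2235
  Y (7, 10): total = 1279
  Z (7, 5): total = 1459
  W (4, 3): total = 1499
Minimum is at Y with total 1279 blocks.

Y, total 1279 blocks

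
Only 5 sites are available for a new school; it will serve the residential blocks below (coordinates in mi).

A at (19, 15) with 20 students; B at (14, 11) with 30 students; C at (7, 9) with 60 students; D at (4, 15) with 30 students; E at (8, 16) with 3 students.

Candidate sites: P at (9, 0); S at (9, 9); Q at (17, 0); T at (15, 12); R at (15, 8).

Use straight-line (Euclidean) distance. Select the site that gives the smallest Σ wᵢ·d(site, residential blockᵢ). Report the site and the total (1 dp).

Total weighted distance at each candidate:
  P (9, 0): total = 1798.7
  S (9, 9): total = 770.3
  Q (17, 0): total = 2102.5
  T (15, 12): total = 1021.3
  R (15, 8): total = 1162.9
Minimum is at S with total 770.3 mi.

S, total 770.3 mi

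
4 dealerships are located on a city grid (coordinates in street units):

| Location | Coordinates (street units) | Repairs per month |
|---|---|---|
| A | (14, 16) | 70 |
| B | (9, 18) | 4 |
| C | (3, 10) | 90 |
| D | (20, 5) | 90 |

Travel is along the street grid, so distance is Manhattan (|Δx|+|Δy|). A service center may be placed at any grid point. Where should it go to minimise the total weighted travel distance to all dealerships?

(14, 10)

Manhattan distance separates: Σwᵢ(|x−xᵢ|+|y−yᵢ|) = Σwᵢ|x−xᵢ| + Σwᵢ|y−yᵢ|, so x and y are optimised independently as 1-D weighted medians.
Total weight W = 254; half = 127.
x-coordinate, sorted with cumulative weight:
  x=3 (C, w=90) cum 90
  x=9 (B, w=4) cum 94
  x=14 (A, w=70) cum 164  ← median
  x=20 (D, w=90) cum 254
⇒ x* = 14
y-coordinate, sorted with cumulative weight:
  y=5 (D, w=90) cum 90
  y=10 (C, w=90) cum 180  ← median
  y=16 (A, w=70) cum 250
  y=18 (B, w=4) cum 254
⇒ y* = 10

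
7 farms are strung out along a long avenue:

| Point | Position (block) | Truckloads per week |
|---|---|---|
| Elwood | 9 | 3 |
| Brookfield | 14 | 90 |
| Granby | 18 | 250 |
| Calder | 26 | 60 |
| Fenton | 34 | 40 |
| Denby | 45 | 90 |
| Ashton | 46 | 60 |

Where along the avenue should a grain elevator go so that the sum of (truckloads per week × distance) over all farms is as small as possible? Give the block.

For a sum of weighted absolute distances on a line, the optimum is the weighted median (not the mean). Total weight W = 593; half-weight = 296.5.
Sort by position and accumulate weight:
  block 9 (Elwood, w=3) → cum 3
  block 14 (Brookfield, w=90) → cum 93
  block 18 (Granby, w=250) → cum 343  ≥ 296.5 → median here
  block 26 (Calder, w=60) → cum 403
  block 34 (Fenton, w=40) → cum 443
  block 45 (Denby, w=90) → cum 533
  block 46 (Ashton, w=60) → cum 593
Optimal location: block 18.

x = 18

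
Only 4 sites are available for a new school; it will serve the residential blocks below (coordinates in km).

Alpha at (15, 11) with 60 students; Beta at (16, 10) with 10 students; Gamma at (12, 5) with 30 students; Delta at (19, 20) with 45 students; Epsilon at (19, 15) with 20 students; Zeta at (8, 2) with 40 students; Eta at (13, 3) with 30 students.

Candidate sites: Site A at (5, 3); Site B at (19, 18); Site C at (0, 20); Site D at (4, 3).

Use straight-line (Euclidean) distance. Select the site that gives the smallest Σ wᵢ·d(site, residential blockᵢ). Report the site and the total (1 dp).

Total weighted distance at each candidate:
  Site A (5, 3): total = 2843.5
  Site B (19, 18): total = 2423.4
  Site C (0, 20): total = 4492.4
  Site D (4, 3): total = 3041.7
Minimum is at Site B with total 2423.4 km.

Site B, total 2423.4 km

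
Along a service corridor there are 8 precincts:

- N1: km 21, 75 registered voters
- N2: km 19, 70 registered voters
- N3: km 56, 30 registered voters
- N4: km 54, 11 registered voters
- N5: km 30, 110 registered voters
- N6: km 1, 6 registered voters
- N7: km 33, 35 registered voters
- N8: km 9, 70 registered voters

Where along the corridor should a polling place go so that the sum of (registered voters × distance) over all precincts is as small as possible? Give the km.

For a sum of weighted absolute distances on a line, the optimum is the weighted median (not the mean). Total weight W = 407; half-weight = 203.5.
Sort by position and accumulate weight:
  km 1 (N6, w=6) → cum 6
  km 9 (N8, w=70) → cum 76
  km 19 (N2, w=70) → cum 146
  km 21 (N1, w=75) → cum 221  ≥ 203.5 → median here
  km 30 (N5, w=110) → cum 331
  km 33 (N7, w=35) → cum 366
  km 54 (N4, w=11) → cum 377
  km 56 (N3, w=30) → cum 407
Optimal location: km 21.

x = 21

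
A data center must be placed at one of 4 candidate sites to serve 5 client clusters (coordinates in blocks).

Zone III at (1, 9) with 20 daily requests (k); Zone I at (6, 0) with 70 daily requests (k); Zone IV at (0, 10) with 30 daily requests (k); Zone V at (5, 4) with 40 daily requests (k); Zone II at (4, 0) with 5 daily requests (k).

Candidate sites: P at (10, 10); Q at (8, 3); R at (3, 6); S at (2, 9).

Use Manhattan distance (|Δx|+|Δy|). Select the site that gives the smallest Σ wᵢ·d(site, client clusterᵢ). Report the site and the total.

R, total 1135 blocks

Total weighted distance at each candidate:
  P (10, 10): total = 2000
  Q (8, 3): total = 1255
  R (3, 6): total = 1135
  S (2, 9): total = 1395
Minimum is at R with total 1135 blocks.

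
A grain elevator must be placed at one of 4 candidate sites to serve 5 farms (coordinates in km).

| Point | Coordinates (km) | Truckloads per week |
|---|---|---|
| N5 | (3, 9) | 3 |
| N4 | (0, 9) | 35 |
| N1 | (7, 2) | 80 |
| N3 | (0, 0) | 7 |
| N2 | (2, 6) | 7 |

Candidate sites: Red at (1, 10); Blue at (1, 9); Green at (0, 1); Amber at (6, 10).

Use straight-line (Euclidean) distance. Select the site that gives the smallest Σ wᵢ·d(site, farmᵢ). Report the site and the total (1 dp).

Blue, total 864.1 km

Total weighted distance at each candidate:
  Red (1, 10): total = 955.4
  Blue (1, 9): total = 864.1
  Green (0, 1): total = 916.0
  Amber (6, 10): total = 988.6
Minimum is at Blue with total 864.1 km.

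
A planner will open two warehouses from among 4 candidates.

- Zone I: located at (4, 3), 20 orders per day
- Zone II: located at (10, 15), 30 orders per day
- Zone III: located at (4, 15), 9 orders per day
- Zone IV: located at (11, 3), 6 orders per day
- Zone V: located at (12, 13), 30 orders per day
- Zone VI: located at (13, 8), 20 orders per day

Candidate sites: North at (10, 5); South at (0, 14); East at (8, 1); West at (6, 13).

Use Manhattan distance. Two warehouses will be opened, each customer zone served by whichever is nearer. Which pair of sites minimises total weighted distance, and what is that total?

Evaluate every pair (each demand assigned to the nearer of the two):
  {North, West}: total = 694
  {East, West}: total = 786
  {North, South}: total = 943
  {South, West}: total = 966
  {North, East}: total = 1002
  {South, East}: total = 1155
Best pair: {North, West} with total 694.

{North, West}, total 694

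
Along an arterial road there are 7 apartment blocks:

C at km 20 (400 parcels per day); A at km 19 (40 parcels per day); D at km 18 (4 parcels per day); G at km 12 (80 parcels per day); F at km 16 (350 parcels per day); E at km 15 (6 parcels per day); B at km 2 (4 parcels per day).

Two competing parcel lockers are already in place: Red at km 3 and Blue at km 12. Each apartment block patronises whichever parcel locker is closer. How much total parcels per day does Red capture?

The indifferent point is the midpoint (3+12)/2 = 7.5; apartment blocks left of it (closer to Red at 3) go to Red, those right go to Blue.
  B at 2 (w=4) → Red
  G at 12 (w=80) → Blue
  E at 15 (w=6) → Blue
  F at 16 (w=350) → Blue
  D at 18 (w=4) → Blue
  A at 19 (w=40) → Blue
  C at 20 (w=400) → Blue
Red captures 4; Blue captures 880.

4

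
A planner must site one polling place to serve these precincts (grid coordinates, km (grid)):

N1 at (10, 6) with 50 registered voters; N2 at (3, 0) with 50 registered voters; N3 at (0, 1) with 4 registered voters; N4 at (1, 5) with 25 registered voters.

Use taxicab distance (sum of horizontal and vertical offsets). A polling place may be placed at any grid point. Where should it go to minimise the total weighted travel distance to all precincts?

Manhattan distance separates: Σwᵢ(|x−xᵢ|+|y−yᵢ|) = Σwᵢ|x−xᵢ| + Σwᵢ|y−yᵢ|, so x and y are optimised independently as 1-D weighted medians.
Total weight W = 129; half = 64.5.
x-coordinate, sorted with cumulative weight:
  x=0 (N3, w=4) cum 4
  x=1 (N4, w=25) cum 29
  x=3 (N2, w=50) cum 79  ← median
  x=10 (N1, w=50) cum 129
⇒ x* = 3
y-coordinate, sorted with cumulative weight:
  y=0 (N2, w=50) cum 50
  y=1 (N3, w=4) cum 54
  y=5 (N4, w=25) cum 79  ← median
  y=6 (N1, w=50) cum 129
⇒ y* = 5

(3, 5)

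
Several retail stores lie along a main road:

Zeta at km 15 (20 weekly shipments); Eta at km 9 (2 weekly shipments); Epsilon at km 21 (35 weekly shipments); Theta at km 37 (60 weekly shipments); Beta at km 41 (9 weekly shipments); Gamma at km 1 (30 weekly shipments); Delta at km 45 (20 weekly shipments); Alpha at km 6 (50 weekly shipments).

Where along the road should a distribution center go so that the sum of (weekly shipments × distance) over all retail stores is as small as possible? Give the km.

x = 21

For a sum of weighted absolute distances on a line, the optimum is the weighted median (not the mean). Total weight W = 226; half-weight = 113.
Sort by position and accumulate weight:
  km 1 (Gamma, w=30) → cum 30
  km 6 (Alpha, w=50) → cum 80
  km 9 (Eta, w=2) → cum 82
  km 15 (Zeta, w=20) → cum 102
  km 21 (Epsilon, w=35) → cum 137  ≥ 113 → median here
  km 37 (Theta, w=60) → cum 197
  km 41 (Beta, w=9) → cum 206
  km 45 (Delta, w=20) → cum 226
Optimal location: km 21.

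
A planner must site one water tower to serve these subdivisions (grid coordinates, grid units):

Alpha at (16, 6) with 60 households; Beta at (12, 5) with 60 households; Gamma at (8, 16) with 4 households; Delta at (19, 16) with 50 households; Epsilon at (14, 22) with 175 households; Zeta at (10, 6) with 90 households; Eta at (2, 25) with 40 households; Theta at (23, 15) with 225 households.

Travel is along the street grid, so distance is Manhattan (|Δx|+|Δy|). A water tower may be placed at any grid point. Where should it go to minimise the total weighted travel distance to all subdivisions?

Manhattan distance separates: Σwᵢ(|x−xᵢ|+|y−yᵢ|) = Σwᵢ|x−xᵢ| + Σwᵢ|y−yᵢ|, so x and y are optimised independently as 1-D weighted medians.
Total weight W = 704; half = 352.
x-coordinate, sorted with cumulative weight:
  x=2 (Eta, w=40) cum 40
  x=8 (Gamma, w=4) cum 44
  x=10 (Zeta, w=90) cum 134
  x=12 (Beta, w=60) cum 194
  x=14 (Epsilon, w=175) cum 369  ← median
  x=16 (Alpha, w=60) cum 429
  x=19 (Delta, w=50) cum 479
  x=23 (Theta, w=225) cum 704
⇒ x* = 14
y-coordinate, sorted with cumulative weight:
  y=5 (Beta, w=60) cum 60
  y=6 (Alpha, w=60) cum 120
  y=6 (Zeta, w=90) cum 210
  y=15 (Theta, w=225) cum 435  ← median
  y=16 (Gamma, w=4) cum 439
  y=16 (Delta, w=50) cum 489
  y=22 (Epsilon, w=175) cum 664
  y=25 (Eta, w=40) cum 704
⇒ y* = 15

(14, 15)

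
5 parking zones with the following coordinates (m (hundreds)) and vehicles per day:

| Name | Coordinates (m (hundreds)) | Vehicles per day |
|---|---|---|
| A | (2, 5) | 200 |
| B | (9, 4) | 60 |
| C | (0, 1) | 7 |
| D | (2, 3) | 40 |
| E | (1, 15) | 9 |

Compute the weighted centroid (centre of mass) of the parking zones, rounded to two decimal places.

The minimiser of Σwᵢ‖p−pᵢ‖² is the weighted centroid p* = (Σwᵢpᵢ)/(Σwᵢ).
Σwᵢ = 316.
Σwᵢxᵢ = 200·2 + 60·9 + 7·0 + 40·2 + 9·1 = 1029.
Σwᵢyᵢ = 200·5 + 60·4 + 7·1 + 40·3 + 9·15 = 1502.
x* = 1029/316 = 3.26, y* = 1502/316 = 4.75.

(3.26, 4.75)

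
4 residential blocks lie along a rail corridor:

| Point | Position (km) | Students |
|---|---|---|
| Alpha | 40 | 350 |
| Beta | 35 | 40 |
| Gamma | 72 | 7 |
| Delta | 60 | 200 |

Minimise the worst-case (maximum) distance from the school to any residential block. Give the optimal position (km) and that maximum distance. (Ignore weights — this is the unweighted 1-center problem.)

The 1-center on a line is the midpoint of the two extreme points: leftmost at 35, rightmost at 72.
Optimal location = (35 + 72)/2 = 53.5; maximum distance = (72 − 35)/2 = 18.5.

location 53.5, max distance 18.5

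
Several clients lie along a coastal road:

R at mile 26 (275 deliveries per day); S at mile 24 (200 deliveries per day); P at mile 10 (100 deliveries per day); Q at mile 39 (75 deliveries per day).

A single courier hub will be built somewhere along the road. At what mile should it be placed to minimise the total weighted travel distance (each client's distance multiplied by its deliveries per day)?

x = 26

For a sum of weighted absolute distances on a line, the optimum is the weighted median (not the mean). Total weight W = 650; half-weight = 325.
Sort by position and accumulate weight:
  mile 10 (P, w=100) → cum 100
  mile 24 (S, w=200) → cum 300
  mile 26 (R, w=275) → cum 575  ≥ 325 → median here
  mile 39 (Q, w=75) → cum 650
Optimal location: mile 26.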